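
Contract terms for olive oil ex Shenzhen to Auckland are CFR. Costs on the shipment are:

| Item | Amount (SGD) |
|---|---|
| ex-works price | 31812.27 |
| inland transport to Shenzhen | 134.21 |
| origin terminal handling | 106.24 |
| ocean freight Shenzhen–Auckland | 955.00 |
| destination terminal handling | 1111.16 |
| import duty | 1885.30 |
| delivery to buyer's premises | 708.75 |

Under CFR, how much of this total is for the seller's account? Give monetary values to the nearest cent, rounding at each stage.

CFR: the seller pays costs through ocean freight to the destination port, but not insurance.
Seller's account: goods 31812.27 + inland to port 134.21 + origin terminal 106.24 + freight 955.00 = 33007.72
Buyer's account: destination terminal 1111.16 + duty 1885.30 + delivery 708.75 = 3705.21

Seller's account: SGD 33007.72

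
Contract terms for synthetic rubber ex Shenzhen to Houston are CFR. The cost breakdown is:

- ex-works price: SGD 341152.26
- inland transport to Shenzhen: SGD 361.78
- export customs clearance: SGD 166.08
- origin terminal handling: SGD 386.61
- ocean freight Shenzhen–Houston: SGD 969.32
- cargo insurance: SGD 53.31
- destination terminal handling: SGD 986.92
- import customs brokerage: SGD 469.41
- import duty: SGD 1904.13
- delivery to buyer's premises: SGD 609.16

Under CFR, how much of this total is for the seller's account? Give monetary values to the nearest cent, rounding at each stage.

CFR: the seller pays costs through ocean freight to the destination port, but not insurance.
Seller's account: goods 341152.26 + inland to port 361.78 + export clearance 166.08 + origin terminal 386.61 + freight 969.32 = 343036.05
Buyer's account: insurance 53.31 + destination terminal 986.92 + brokerage 469.41 + duty 1904.13 + delivery 609.16 = 4022.93

Seller's account: SGD 343036.05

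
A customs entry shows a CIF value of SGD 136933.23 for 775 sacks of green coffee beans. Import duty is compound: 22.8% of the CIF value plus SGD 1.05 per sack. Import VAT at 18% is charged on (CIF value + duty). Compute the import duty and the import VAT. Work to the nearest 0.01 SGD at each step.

Import duty: SGD 32034.53; import VAT: SGD 30414.20

Ad valorem component: 136933.23 × 22.8% = 31220.78
Specific component: 775 × 1.05 = 813.75
Import duty = 31220.78 + 813.75 = 32034.53
VAT base = CIF + duty = 136933.23 + 32034.53 = 168967.76
Import VAT = 168967.76 × 18% = 30414.20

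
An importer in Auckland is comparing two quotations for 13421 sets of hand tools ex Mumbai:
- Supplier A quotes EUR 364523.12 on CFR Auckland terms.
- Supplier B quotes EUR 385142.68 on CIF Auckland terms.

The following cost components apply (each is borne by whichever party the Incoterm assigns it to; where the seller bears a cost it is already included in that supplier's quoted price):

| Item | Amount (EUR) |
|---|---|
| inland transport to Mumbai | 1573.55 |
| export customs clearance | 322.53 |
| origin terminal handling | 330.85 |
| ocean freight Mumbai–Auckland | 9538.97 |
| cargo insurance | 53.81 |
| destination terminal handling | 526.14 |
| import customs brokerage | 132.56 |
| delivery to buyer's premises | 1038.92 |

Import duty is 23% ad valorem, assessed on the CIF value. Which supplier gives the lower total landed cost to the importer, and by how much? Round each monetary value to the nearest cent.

Supplier A is cheaper by EUR 25295.88

Supplier A (CFR):
CIF value = CFR price + insurance = 364523.12 + 53.81 = 364576.93
Import duty = 364576.93 × 23% = 83852.69
Buyer bears (A): 53.81 + 526.14 + 132.56 + 1038.92 = 1751.43
Landed cost (A) = invoice 364523.12 + 1751.43 + duty 83852.69 = 450127.24
Supplier B (CIF):
The CIF price already equals the CIF value: 385142.68
Import duty = 385142.68 × 23% = 88582.82
Buyer bears (B): 526.14 + 132.56 + 1038.92 = 1697.62
Landed cost (B) = invoice 385142.68 + 1697.62 + duty 88582.82 = 475423.12
Difference = |450127.24 − 475423.12| = 25295.88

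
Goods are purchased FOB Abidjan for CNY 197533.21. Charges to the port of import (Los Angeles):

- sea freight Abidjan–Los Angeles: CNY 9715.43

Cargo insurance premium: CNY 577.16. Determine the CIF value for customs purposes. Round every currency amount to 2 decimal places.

CIF = FOB price + freight + insurance
CIF = 197533.21 + 9715.43 + 577.16 = 207825.80

CIF value: CNY 207825.80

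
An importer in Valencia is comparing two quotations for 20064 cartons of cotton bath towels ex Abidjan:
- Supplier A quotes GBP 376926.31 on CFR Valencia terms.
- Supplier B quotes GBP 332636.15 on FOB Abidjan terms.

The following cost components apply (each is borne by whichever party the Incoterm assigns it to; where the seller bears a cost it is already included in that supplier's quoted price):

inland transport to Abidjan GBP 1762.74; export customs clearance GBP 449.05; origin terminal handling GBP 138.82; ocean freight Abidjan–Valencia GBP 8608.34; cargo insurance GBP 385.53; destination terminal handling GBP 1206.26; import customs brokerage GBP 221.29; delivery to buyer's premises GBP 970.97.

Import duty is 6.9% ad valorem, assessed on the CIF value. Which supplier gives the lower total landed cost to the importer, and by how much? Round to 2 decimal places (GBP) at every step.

Supplier B is cheaper by GBP 38143.87

Supplier A (CFR):
CIF value = CFR price + insurance = 376926.31 + 385.53 = 377311.84
Import duty = 377311.84 × 6.9% = 26034.52
Buyer bears (A): 385.53 + 1206.26 + 221.29 + 970.97 = 2784.05
Landed cost (A) = invoice 376926.31 + 2784.05 + duty 26034.52 = 405744.88
Supplier B (FOB):
CIF value = FOB price + freight + insurance = 332636.15 + 8608.34 + 385.53 = 341630.02
Import duty = 341630.02 × 6.9% = 23572.47
Buyer bears (B): 8608.34 + 385.53 + 1206.26 + 221.29 + 970.97 = 11392.39
Landed cost (B) = invoice 332636.15 + 11392.39 + duty 23572.47 = 367601.01
Difference = |405744.88 − 367601.01| = 38143.87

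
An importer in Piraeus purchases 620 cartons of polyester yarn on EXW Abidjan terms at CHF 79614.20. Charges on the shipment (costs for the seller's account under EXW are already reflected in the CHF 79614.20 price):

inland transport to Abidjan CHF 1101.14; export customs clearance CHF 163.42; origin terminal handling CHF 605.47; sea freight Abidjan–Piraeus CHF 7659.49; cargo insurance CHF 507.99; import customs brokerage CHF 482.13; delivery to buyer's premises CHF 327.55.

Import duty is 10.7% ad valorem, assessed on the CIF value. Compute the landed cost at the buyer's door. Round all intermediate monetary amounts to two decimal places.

Total landed cost: CHF 100054.12

EXW: the seller makes goods available at their premises; the buyer bears all onward costs.
CIF value = EXW price + inland to port + export clearance + origin terminal + freight + insurance = 79614.20 + 1101.14 + 163.42 + 605.47 + 7659.49 + 507.99 = 89651.71
Import duty = 89651.71 × 10.7% = 9592.73
Buyer bears: inland to port 1101.14 + export clearance 163.42 + origin terminal 605.47 + freight 7659.49 + insurance 507.99 + brokerage 482.13 + delivery 327.55 + duty 9592.73 = 20439.92
Landed cost = invoice 79614.20 + 20439.92 = 100054.12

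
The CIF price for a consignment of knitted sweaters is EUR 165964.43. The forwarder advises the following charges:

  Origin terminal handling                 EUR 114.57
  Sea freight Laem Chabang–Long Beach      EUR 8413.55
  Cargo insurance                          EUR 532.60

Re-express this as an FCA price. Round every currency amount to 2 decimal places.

From CIF to FCA, the seller no longer bears: origin terminal, freight, insurance.
FCA price = 165964.43 − 114.57 − 8413.55 − 532.60 = 156903.71

FCA price: EUR 156903.71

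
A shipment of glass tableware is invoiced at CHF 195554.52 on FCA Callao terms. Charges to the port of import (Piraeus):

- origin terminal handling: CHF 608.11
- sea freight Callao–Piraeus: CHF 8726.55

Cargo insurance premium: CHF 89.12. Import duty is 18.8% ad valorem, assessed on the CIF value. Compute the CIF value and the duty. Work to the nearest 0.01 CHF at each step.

CIF = FCA price + pre-shipment costs + freight + insurance
CIF = 195554.52 + 608.11 + 8726.55 + 89.12 = 204978.30
Import duty = 204978.30 × 18.8% = 38535.92

CIF value: CHF 204978.30; import duty: CHF 38535.92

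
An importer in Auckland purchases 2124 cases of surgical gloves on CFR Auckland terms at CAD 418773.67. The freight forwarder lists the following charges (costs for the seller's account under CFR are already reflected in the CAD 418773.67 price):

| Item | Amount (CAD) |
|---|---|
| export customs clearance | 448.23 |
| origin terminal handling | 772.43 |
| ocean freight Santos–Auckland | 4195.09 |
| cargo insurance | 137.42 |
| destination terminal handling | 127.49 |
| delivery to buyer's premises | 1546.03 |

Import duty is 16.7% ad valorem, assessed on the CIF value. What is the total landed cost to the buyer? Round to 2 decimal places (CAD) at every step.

Total landed cost: CAD 490542.76

CFR: the seller pays costs through ocean freight to the destination port, but not insurance.
Already in the invoice (seller's account under CFR): export clearance, origin terminal, freight — exclude.
CIF value = CFR price + insurance = 418773.67 + 137.42 = 418911.09
Import duty = 418911.09 × 16.7% = 69958.15
Buyer bears: insurance 137.42 + destination terminal 127.49 + delivery 1546.03 + duty 69958.15 = 71769.09
Landed cost = invoice 418773.67 + 71769.09 = 490542.76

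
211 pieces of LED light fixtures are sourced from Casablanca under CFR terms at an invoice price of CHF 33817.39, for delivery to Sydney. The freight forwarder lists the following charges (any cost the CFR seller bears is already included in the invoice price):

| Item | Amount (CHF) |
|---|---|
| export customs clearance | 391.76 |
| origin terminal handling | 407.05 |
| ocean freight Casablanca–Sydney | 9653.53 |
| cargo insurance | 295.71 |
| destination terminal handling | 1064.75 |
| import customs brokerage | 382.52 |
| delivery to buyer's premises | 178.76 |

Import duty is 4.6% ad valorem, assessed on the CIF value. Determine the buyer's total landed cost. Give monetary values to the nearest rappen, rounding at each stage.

CFR: the seller pays costs through ocean freight to the destination port, but not insurance.
Already in the invoice (seller's account under CFR): export clearance, origin terminal, freight — exclude.
CIF value = CFR price + insurance = 33817.39 + 295.71 = 34113.10
Import duty = 34113.10 × 4.6% = 1569.20
Buyer bears: insurance 295.71 + destination terminal 1064.75 + brokerage 382.52 + delivery 178.76 + duty 1569.20 = 3490.94
Landed cost = invoice 33817.39 + 3490.94 = 37308.33

Total landed cost: CHF 37308.33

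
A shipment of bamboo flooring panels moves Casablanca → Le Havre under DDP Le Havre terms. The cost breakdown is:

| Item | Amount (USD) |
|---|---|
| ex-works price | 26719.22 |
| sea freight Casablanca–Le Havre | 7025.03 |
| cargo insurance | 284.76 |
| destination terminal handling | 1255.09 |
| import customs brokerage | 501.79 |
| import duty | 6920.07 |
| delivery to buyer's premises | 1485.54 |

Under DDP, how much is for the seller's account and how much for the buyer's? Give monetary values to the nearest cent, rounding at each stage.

DDP: the seller bears all costs including import duty.
Seller's account: goods 26719.22 + freight 7025.03 + insurance 284.76 + destination terminal 1255.09 + brokerage 501.79 + duty 6920.07 + delivery 1485.54 = 44191.50
Buyer's account: 0.00

Seller: USD 44191.50; buyer: USD 0.00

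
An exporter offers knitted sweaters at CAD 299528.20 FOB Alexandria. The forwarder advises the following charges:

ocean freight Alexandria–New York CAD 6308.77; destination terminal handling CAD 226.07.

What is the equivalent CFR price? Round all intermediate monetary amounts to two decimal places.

Not relevant to the conversion: destination terminal — on the buyer under both terms; not part of either seller's price.
From FOB to CFR, the seller additionally bears: freight.
CFR price = 299528.20 + 6308.77 = 305836.97

CFR price: CAD 305836.97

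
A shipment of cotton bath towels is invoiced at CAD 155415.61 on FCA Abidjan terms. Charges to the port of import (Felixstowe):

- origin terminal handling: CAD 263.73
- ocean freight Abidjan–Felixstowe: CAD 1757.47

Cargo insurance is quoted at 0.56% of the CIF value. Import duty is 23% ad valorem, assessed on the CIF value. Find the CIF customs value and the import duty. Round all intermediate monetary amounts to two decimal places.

Let C be the CIF value. C = FCA price + pre-shipment costs + freight + 0.56% × C
C − 0.56% × C = 155415.61 + 263.73 + 1757.47
0.9944 × C = 157436.81
C = 157436.81 / 0.9944 = 158323.42
Insurance premium = 0.56% × 158323.42 = 886.61
Import duty = 158323.42 × 23% = 36414.39

CIF value: CAD 158323.42; import duty: CAD 36414.39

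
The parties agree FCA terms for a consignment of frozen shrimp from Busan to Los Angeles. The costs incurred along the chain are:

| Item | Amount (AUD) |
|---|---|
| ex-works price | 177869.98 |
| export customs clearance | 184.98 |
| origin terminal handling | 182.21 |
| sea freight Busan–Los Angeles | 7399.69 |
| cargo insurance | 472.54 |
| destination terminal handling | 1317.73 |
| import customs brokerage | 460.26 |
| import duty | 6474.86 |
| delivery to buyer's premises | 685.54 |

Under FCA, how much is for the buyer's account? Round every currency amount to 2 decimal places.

FCA: the seller delivers export-cleared goods to the carrier; the buyer bears costs from that point.
Seller's account: goods 177869.98 + export clearance 184.98 = 178054.96
Buyer's account: origin terminal 182.21 + freight 7399.69 + insurance 472.54 + destination terminal 1317.73 + brokerage 460.26 + duty 6474.86 + delivery 685.54 = 16992.83

Buyer's account: AUD 16992.83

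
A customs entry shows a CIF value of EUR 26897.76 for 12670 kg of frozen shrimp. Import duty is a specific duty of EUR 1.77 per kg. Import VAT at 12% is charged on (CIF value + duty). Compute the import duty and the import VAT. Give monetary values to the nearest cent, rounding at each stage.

Import duty: EUR 22425.90; import VAT: EUR 5918.84

Import duty = 12670 × 1.77 = 22425.90
VAT base = CIF + duty = 26897.76 + 22425.90 = 49323.66
Import VAT = 49323.66 × 12% = 5918.84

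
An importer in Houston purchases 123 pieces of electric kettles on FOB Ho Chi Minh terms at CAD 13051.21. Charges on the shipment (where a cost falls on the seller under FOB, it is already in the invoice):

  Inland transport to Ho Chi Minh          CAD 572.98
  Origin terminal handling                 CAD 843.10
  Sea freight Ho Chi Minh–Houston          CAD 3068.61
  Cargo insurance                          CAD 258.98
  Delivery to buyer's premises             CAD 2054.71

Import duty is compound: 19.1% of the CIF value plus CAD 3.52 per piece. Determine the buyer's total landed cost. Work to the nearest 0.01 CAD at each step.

Total landed cost: CAD 21994.82

FOB: the seller bears costs until goods are on board at the origin port; the buyer bears freight, insurance and all costs thereafter.
Already in the invoice (seller's account under FOB): inland to port, origin terminal — exclude.
CIF value = FOB price + freight + insurance = 13051.21 + 3068.61 + 258.98 = 16378.80
Ad valorem component: 16378.80 × 19.1% = 3128.35
Specific component: 123 × 3.52 = 432.96
Import duty = 3128.35 + 432.96 = 3561.31
Buyer bears: freight 3068.61 + insurance 258.98 + delivery 2054.71 + duty 3561.31 = 8943.61
Landed cost = invoice 13051.21 + 8943.61 = 21994.82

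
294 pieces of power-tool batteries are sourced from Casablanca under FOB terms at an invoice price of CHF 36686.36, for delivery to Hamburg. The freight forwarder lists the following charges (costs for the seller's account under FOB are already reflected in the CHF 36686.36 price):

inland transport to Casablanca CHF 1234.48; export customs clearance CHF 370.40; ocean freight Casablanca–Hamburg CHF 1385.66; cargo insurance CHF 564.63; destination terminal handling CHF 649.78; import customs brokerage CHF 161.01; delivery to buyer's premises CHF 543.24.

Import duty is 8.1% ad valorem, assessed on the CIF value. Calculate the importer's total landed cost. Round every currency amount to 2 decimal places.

Total landed cost: CHF 43120.25

FOB: the seller bears costs until goods are on board at the origin port; the buyer bears freight, insurance and all costs thereafter.
Already in the invoice (seller's account under FOB): inland to port, export clearance — exclude.
CIF value = FOB price + freight + insurance = 36686.36 + 1385.66 + 564.63 = 38636.65
Import duty = 38636.65 × 8.1% = 3129.57
Buyer bears: freight 1385.66 + insurance 564.63 + destination terminal 649.78 + brokerage 161.01 + delivery 543.24 + duty 3129.57 = 6433.89
Landed cost = invoice 36686.36 + 6433.89 = 43120.25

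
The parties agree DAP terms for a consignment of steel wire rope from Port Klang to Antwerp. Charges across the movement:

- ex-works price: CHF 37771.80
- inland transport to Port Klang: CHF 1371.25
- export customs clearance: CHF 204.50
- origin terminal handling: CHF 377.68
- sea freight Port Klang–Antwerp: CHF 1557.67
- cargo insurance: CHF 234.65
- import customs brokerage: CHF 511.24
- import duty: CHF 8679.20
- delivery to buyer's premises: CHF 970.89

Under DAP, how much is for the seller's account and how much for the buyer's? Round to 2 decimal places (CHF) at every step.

DAP: the seller bears all costs to the named destination except import duty and clearance.
Seller's account: goods 37771.80 + inland to port 1371.25 + export clearance 204.50 + origin terminal 377.68 + freight 1557.67 + insurance 234.65 + delivery 970.89 = 42488.44
Buyer's account: brokerage 511.24 + duty 8679.20 = 9190.44

Seller: CHF 42488.44; buyer: CHF 9190.44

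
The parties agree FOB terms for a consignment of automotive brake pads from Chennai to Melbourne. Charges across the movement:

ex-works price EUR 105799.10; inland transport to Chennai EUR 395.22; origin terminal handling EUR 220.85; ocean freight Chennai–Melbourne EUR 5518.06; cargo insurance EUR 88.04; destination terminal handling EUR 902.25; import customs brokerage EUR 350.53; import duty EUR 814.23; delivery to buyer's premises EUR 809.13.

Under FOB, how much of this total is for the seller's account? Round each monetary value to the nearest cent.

FOB: the seller bears costs until goods are on board at the origin port; the buyer bears freight, insurance and all costs thereafter.
Seller's account: goods 105799.10 + inland to port 395.22 + origin terminal 220.85 = 106415.17
Buyer's account: freight 5518.06 + insurance 88.04 + destination terminal 902.25 + brokerage 350.53 + duty 814.23 + delivery 809.13 = 8482.24

Seller's account: EUR 106415.17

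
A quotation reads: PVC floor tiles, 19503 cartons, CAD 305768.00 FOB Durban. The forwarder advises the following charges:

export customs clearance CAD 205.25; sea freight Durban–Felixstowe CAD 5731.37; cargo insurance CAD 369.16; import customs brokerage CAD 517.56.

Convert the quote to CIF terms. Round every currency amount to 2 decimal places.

CIF price: CAD 311868.53

Not relevant to the conversion: export clearance — on the seller under both FOB and CIF; already in the FOB price and stays in the CIF price. brokerage — on the buyer under both terms; not part of either seller's price.
From FOB to CIF, the seller additionally bears: freight, insurance.
CIF price = 305768.00 + 5731.37 + 369.16 = 311868.53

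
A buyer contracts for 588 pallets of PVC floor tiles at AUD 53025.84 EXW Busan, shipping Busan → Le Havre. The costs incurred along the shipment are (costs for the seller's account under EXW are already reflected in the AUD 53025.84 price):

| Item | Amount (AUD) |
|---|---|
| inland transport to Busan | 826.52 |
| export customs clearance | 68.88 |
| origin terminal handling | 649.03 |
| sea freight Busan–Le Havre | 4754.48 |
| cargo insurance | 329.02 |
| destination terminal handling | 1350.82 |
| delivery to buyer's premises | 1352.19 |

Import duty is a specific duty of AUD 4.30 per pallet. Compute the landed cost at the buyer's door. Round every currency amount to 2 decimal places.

Total landed cost: AUD 64885.18

EXW: the seller makes goods available at their premises; the buyer bears all onward costs.
CIF value = EXW price + inland to port + export clearance + origin terminal + freight + insurance = 53025.84 + 826.52 + 68.88 + 649.03 + 4754.48 + 329.02 = 59653.77
Import duty = 588 × 4.30 = 2528.40
Buyer bears: inland to port 826.52 + export clearance 68.88 + origin terminal 649.03 + freight 4754.48 + insurance 329.02 + destination terminal 1350.82 + delivery 1352.19 + duty 2528.40 = 11859.34
Landed cost = invoice 53025.84 + 11859.34 = 64885.18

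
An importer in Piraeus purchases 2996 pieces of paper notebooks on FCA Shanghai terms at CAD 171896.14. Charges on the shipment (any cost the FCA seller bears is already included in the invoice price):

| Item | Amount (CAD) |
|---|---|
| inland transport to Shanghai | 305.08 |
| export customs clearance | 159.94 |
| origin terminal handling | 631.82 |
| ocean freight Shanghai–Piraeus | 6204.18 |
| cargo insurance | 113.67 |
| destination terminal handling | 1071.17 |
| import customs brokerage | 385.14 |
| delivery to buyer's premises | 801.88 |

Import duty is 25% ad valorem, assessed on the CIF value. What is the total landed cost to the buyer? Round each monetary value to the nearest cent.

FCA: the seller delivers export-cleared goods to the carrier; the buyer bears costs from that point.
Already in the invoice (seller's account under FCA): inland to port, export clearance — exclude.
CIF value = FCA price + origin terminal + freight + insurance = 171896.14 + 631.82 + 6204.18 + 113.67 = 178845.81
Import duty = 178845.81 × 25% = 44711.45
Buyer bears: origin terminal 631.82 + freight 6204.18 + insurance 113.67 + destination terminal 1071.17 + brokerage 385.14 + delivery 801.88 + duty 44711.45 = 53919.31
Landed cost = invoice 171896.14 + 53919.31 = 225815.45

Total landed cost: CAD 225815.45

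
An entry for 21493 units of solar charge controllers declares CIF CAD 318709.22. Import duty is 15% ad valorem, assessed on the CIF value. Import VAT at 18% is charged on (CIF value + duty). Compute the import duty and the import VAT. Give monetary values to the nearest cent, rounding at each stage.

Import duty = 318709.22 × 15% = 47806.38
VAT base = CIF + duty = 318709.22 + 47806.38 = 366515.60
Import VAT = 366515.60 × 18% = 65972.81

Import duty: CAD 47806.38; import VAT: CAD 65972.81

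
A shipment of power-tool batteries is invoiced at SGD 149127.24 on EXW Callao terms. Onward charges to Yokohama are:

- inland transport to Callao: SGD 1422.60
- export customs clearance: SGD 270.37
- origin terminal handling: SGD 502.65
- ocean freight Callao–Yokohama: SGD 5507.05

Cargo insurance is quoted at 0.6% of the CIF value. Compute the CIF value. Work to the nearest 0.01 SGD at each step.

CIF value: SGD 157776.57

Let C be the CIF value. C = EXW price + pre-shipment costs + freight + 0.6% × C
C − 0.6% × C = 149127.24 + 1422.60 + 270.37 + 502.65 + 5507.05
0.994 × C = 156829.91
C = 156829.91 / 0.994 = 157776.57
Insurance premium = 0.6% × 157776.57 = 946.66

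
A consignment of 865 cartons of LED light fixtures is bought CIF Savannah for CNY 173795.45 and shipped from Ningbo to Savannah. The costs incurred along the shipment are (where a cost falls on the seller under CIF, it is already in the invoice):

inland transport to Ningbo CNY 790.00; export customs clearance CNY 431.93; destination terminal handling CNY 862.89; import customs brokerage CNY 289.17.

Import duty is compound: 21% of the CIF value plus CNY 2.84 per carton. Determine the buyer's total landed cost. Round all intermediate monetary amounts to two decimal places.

Total landed cost: CNY 213901.15

CIF: the seller pays costs through ocean freight and marine insurance to the destination port.
Already in the invoice (seller's account under CIF): inland to port, export clearance — exclude.
The CIF price already equals the CIF value: 173795.45
Ad valorem component: 173795.45 × 21% = 36497.04
Specific component: 865 × 2.84 = 2456.60
Import duty = 36497.04 + 2456.60 = 38953.64
Buyer bears: destination terminal 862.89 + brokerage 289.17 + duty 38953.64 = 40105.70
Landed cost = invoice 173795.45 + 40105.70 = 213901.15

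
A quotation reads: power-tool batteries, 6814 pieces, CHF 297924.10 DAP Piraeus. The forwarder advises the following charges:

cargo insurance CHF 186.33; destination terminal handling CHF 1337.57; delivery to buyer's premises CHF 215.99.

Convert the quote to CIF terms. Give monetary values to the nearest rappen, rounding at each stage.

CIF price: CHF 296370.54

Not relevant to the conversion: insurance — on the seller under both DAP and CIF; already in the DAP price and stays in the CIF price.
From DAP to CIF, the seller no longer bears: destination terminal, delivery.
CIF price = 297924.10 − 1337.57 − 215.99 = 296370.54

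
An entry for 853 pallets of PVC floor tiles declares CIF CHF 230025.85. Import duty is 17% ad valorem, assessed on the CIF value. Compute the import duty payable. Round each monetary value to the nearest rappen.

Import duty: CHF 39104.39

Import duty = 230025.85 × 17% = 39104.39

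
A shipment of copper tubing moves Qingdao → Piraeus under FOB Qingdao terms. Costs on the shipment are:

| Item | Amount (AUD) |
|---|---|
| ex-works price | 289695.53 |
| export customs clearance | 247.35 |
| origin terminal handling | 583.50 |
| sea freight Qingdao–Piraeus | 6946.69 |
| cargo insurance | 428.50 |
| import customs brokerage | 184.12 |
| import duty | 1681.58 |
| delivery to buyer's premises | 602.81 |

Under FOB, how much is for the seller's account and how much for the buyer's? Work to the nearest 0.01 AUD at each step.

Seller: AUD 290526.38; buyer: AUD 9843.70

FOB: the seller bears costs until goods are on board at the origin port; the buyer bears freight, insurance and all costs thereafter.
Seller's account: goods 289695.53 + export clearance 247.35 + origin terminal 583.50 = 290526.38
Buyer's account: freight 6946.69 + insurance 428.50 + brokerage 184.12 + duty 1681.58 + delivery 602.81 = 9843.70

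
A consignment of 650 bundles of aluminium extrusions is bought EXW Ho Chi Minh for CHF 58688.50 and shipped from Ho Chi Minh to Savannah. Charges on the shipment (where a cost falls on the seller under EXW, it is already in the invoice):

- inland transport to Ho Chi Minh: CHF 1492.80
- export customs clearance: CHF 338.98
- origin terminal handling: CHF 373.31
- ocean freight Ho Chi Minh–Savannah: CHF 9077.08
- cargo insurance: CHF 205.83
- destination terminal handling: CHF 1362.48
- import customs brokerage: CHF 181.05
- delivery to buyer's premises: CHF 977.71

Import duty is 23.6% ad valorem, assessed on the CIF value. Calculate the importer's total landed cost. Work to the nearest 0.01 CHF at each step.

Total landed cost: CHF 89259.39

EXW: the seller makes goods available at their premises; the buyer bears all onward costs.
CIF value = EXW price + inland to port + export clearance + origin terminal + freight + insurance = 58688.50 + 1492.80 + 338.98 + 373.31 + 9077.08 + 205.83 = 70176.50
Import duty = 70176.50 × 23.6% = 16561.65
Buyer bears: inland to port 1492.80 + export clearance 338.98 + origin terminal 373.31 + freight 9077.08 + insurance 205.83 + destination terminal 1362.48 + brokerage 181.05 + delivery 977.71 + duty 16561.65 = 30570.89
Landed cost = invoice 58688.50 + 30570.89 = 89259.39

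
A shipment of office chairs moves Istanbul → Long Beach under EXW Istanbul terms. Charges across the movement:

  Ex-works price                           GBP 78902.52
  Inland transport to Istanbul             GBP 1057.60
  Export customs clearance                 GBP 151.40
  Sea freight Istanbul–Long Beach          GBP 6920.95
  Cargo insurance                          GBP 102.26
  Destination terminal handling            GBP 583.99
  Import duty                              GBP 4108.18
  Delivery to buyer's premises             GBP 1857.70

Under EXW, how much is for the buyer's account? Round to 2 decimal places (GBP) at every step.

EXW: the seller makes goods available at their premises; the buyer bears all onward costs.
Seller's account: goods 78902.52 = 78902.52
Buyer's account: inland to port 1057.60 + export clearance 151.40 + freight 6920.95 + insurance 102.26 + destination terminal 583.99 + duty 4108.18 + delivery 1857.70 = 14782.08

Buyer's account: GBP 14782.08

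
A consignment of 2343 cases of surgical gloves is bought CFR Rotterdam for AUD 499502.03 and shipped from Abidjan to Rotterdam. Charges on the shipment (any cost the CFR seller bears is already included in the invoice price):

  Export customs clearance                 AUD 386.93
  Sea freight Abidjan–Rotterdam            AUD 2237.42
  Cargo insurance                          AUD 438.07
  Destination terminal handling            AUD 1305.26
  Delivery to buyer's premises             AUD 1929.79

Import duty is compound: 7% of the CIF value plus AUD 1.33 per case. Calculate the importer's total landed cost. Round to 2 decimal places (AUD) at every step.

CFR: the seller pays costs through ocean freight to the destination port, but not insurance.
Already in the invoice (seller's account under CFR): export clearance, freight — exclude.
CIF value = CFR price + insurance = 499502.03 + 438.07 = 499940.10
Ad valorem component: 499940.10 × 7% = 34995.81
Specific component: 2343 × 1.33 = 3116.19
Import duty = 34995.81 + 3116.19 = 38112.00
Buyer bears: insurance 438.07 + destination terminal 1305.26 + delivery 1929.79 + duty 38112.00 = 41785.12
Landed cost = invoice 499502.03 + 41785.12 = 541287.15

Total landed cost: AUD 541287.15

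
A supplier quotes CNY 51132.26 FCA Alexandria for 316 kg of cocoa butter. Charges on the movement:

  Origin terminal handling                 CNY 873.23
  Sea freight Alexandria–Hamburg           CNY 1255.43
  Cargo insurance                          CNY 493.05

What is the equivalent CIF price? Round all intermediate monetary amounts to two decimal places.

From FCA to CIF, the seller additionally bears: origin terminal, freight, insurance.
CIF price = 51132.26 + 873.23 + 1255.43 + 493.05 = 53753.97

CIF price: CNY 53753.97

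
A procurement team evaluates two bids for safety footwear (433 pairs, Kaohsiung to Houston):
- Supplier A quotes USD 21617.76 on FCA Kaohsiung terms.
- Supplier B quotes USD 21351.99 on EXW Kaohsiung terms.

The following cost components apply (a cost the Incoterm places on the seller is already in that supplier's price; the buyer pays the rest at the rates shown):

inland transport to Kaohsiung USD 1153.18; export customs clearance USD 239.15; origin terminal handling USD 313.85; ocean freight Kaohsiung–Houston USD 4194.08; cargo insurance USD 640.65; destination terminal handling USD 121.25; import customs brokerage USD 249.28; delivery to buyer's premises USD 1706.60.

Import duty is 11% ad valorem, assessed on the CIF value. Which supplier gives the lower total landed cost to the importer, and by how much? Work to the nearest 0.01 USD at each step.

Supplier A is cheaper by USD 1250.48

Supplier A (FCA):
CIF value = FCA price + origin terminal + freight + insurance = 21617.76 + 313.85 + 4194.08 + 640.65 = 26766.34
Import duty = 26766.34 × 11% = 2944.30
Buyer bears (A): 313.85 + 4194.08 + 640.65 + 121.25 + 249.28 + 1706.60 = 7225.71
Landed cost (A) = invoice 21617.76 + 7225.71 + duty 2944.30 = 31787.77
Supplier B (EXW):
CIF value = EXW price + inland to port + export clearance + origin terminal + freight + insurance = 21351.99 + 1153.18 + 239.15 + 313.85 + 4194.08 + 640.65 = 27892.90
Import duty = 27892.90 × 11% = 3068.22
Buyer bears (B): 1153.18 + 239.15 + 313.85 + 4194.08 + 640.65 + 121.25 + 249.28 + 1706.60 = 8618.04
Landed cost (B) = invoice 21351.99 + 8618.04 + duty 3068.22 = 33038.25
Difference = |31787.77 − 33038.25| = 1250.48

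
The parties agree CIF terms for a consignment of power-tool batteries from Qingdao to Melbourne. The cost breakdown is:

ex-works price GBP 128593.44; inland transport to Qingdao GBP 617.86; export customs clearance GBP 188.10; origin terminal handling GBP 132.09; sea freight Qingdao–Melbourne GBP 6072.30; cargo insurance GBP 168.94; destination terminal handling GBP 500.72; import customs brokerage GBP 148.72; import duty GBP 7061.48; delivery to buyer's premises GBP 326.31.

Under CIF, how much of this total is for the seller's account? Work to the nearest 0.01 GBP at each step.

CIF: the seller pays costs through ocean freight and marine insurance to the destination port.
Seller's account: goods 128593.44 + inland to port 617.86 + export clearance 188.10 + origin terminal 132.09 + freight 6072.30 + insurance 168.94 = 135772.73
Buyer's account: destination terminal 500.72 + brokerage 148.72 + duty 7061.48 + delivery 326.31 = 8037.23

Seller's account: GBP 135772.73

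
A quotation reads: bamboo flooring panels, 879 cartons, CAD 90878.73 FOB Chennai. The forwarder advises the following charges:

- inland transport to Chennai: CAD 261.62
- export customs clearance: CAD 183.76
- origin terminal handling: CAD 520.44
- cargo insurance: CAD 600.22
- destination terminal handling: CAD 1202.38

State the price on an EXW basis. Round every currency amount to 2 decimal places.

Not relevant to the conversion: insurance, destination terminal — on the buyer under both terms; not part of either seller's price.
From FOB to EXW, the seller no longer bears: inland to port, export clearance, origin terminal.
EXW price = 90878.73 − 261.62 − 183.76 − 520.44 = 89912.91

EXW price: CAD 89912.91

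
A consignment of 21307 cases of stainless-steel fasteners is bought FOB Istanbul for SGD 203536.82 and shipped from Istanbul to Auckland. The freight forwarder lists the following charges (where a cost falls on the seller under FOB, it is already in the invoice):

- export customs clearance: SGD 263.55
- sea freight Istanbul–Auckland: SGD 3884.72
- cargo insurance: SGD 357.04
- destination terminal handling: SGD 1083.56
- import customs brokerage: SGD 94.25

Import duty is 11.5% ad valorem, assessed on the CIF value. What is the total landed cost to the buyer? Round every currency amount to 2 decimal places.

Total landed cost: SGD 232850.93

FOB: the seller bears costs until goods are on board at the origin port; the buyer bears freight, insurance and all costs thereafter.
Already in the invoice (seller's account under FOB): export clearance — exclude.
CIF value = FOB price + freight + insurance = 203536.82 + 3884.72 + 357.04 = 207778.58
Import duty = 207778.58 × 11.5% = 23894.54
Buyer bears: freight 3884.72 + insurance 357.04 + destination terminal 1083.56 + brokerage 94.25 + duty 23894.54 = 29314.11
Landed cost = invoice 203536.82 + 29314.11 = 232850.93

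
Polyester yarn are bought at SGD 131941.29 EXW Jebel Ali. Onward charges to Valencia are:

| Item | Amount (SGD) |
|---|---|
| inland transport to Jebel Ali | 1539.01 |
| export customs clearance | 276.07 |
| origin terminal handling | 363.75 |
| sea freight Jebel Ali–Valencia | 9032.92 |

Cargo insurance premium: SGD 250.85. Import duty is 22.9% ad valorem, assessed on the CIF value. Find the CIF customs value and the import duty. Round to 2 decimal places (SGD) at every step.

CIF value: SGD 143403.89; import duty: SGD 32839.49

CIF = EXW price + pre-shipment costs + freight + insurance
CIF = 131941.29 + 1539.01 + 276.07 + 363.75 + 9032.92 + 250.85 = 143403.89
Import duty = 143403.89 × 22.9% = 32839.49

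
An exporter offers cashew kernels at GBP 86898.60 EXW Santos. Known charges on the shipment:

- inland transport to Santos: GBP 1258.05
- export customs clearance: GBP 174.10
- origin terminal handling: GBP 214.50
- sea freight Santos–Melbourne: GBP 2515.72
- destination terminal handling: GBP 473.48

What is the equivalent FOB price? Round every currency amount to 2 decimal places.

Not relevant to the conversion: destination terminal, freight — on the buyer under both terms; not part of either seller's price.
From EXW to FOB, the seller additionally bears: inland to port, export clearance, origin terminal.
FOB price = 86898.60 + 1258.05 + 174.10 + 214.50 = 88545.25

FOB price: GBP 88545.25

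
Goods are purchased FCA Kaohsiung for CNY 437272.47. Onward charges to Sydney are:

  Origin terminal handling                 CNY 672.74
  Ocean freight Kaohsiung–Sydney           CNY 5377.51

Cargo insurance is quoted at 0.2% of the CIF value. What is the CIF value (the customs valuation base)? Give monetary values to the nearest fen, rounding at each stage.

Let C be the CIF value. C = FCA price + pre-shipment costs + freight + 0.2% × C
C − 0.2% × C = 437272.47 + 672.74 + 5377.51
0.998 × C = 443322.72
C = 443322.72 / 0.998 = 444211.14
Insurance premium = 0.2% × 444211.14 = 888.42

CIF value: CNY 444211.14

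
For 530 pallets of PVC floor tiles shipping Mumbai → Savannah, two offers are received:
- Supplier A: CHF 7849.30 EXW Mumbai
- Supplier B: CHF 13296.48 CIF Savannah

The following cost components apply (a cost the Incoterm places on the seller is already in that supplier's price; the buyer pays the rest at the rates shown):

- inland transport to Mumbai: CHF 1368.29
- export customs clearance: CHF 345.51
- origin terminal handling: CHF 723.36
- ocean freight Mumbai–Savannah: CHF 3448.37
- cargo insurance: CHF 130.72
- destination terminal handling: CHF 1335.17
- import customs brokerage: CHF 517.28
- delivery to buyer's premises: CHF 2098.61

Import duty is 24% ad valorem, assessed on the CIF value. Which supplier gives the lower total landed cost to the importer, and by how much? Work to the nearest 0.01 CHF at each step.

Supplier A (EXW):
CIF value = EXW price + inland to port + export clearance + origin terminal + freight + insurance = 7849.30 + 1368.29 + 345.51 + 723.36 + 3448.37 + 130.72 = 13865.55
Import duty = 13865.55 × 24% = 3327.73
Buyer bears (A): 1368.29 + 345.51 + 723.36 + 3448.37 + 130.72 + 1335.17 + 517.28 + 2098.61 = 9967.31
Landed cost (A) = invoice 7849.30 + 9967.31 + duty 3327.73 = 21144.34
Supplier B (CIF):
The CIF price already equals the CIF value: 13296.48
Import duty = 13296.48 × 24% = 3191.16
Buyer bears (B): 1335.17 + 517.28 + 2098.61 = 3951.06
Landed cost (B) = invoice 13296.48 + 3951.06 + duty 3191.16 = 20438.70
Difference = |21144.34 − 20438.70| = 705.64

Supplier B is cheaper by CHF 705.64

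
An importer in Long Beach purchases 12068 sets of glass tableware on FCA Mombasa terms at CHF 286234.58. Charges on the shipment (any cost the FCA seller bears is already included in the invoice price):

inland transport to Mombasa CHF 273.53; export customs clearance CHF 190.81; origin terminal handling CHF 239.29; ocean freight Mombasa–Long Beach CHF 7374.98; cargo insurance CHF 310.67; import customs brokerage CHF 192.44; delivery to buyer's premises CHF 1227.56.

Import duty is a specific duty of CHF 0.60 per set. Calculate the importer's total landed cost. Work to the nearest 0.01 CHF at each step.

Total landed cost: CHF 302820.32

FCA: the seller delivers export-cleared goods to the carrier; the buyer bears costs from that point.
Already in the invoice (seller's account under FCA): inland to port, export clearance — exclude.
CIF value = FCA price + origin terminal + freight + insurance = 286234.58 + 239.29 + 7374.98 + 310.67 = 294159.52
Import duty = 12068 × 0.60 = 7240.80
Buyer bears: origin terminal 239.29 + freight 7374.98 + insurance 310.67 + brokerage 192.44 + delivery 1227.56 + duty 7240.80 = 16585.74
Landed cost = invoice 286234.58 + 16585.74 = 302820.32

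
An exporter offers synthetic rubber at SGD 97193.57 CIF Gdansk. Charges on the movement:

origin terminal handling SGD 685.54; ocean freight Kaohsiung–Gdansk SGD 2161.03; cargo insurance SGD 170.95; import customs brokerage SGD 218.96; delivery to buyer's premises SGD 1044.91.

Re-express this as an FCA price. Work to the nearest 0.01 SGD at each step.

FCA price: SGD 94176.05

Not relevant to the conversion: brokerage, delivery — on the buyer under both terms; not part of either seller's price.
From CIF to FCA, the seller no longer bears: origin terminal, freight, insurance.
FCA price = 97193.57 − 685.54 − 2161.03 − 170.95 = 94176.05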